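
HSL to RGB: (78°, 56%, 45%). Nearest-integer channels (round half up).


H=78°, S=0.56, L=0.45
C = (1-|2L-1|)×S = (1-|-0.10|)×0.56 = 0.504
H' = H/60 = 78/60 ≈ 1.3000; X = C×(1-|H' mod 2 - 1|) = 0.3528
m = L - C/2 = 0.45 - 0.252 = 0.198
Sector ⌊H'⌋ = 1 → (R',G',B') = (0.3528, 0.504, 0.0)
RGB = ((R'+m)×255, (G'+m)×255, (B'+m)×255) = (140.454, 179.01, 50.49)
Round half up → RGB(140, 179, 50)


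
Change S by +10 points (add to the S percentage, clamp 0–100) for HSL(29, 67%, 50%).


Original S = 67%
Adjustment = +10 percentage points
New S = 67 + (10) = 77
Clamp to [0, 100] → 77
= HSL(29°, 77%, 50%)


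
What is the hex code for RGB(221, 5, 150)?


R = 221 → DD (hex)
G = 5 → 05 (hex)
B = 150 → 96 (hex)
Hex = #DD0596


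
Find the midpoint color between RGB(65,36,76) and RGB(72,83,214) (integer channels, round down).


Midpoint: each channel = ⌊(C₁+C₂)/2⌋
R: ⌊(65+72)/2⌋ = 68
G: ⌊(36+83)/2⌋ = 59
B: ⌊(76+214)/2⌋ = 145
= RGB(68, 59, 145)


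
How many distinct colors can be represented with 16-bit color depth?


Colors = 2^bits = 2^16
= 65,536 colors


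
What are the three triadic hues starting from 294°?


Triadic: equally spaced at 120° intervals
H1 = 294°
H2 = (294 + 120) mod 360 = 54°
H3 = (294 + 240) mod 360 = 174°
Triadic = 294°, 54°, 174°


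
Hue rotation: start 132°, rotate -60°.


New hue = (H + rotation) mod 360
New hue = (132 -60) mod 360
= 72 mod 360
= 72°


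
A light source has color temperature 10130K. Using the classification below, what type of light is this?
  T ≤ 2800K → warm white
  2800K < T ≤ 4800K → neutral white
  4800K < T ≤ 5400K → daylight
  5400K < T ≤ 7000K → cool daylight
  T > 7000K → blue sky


Temperature: 10130K
10130K > 7000K → blue sky
Classification: blue sky


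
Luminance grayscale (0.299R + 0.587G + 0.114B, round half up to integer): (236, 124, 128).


Gray = 0.299×R + 0.587×G + 0.114×B
Gray = 0.299×236 + 0.587×124 + 0.114×128
Gray = 70.564 + 72.788 + 14.592
Gray = 157.944 → round half up → 158
Gray = 158


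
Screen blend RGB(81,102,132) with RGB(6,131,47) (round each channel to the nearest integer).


Screen: C = 255 - (255-A)×(255-B)/255, rounded to nearest integer
R: 255 - (255-81)×(255-6)/255 = 255 - 43326/255 ≈ 255 - 169.906 = 85.094 → 85
G: 255 - (255-102)×(255-131)/255 = 255 - 18972/255 ≈ 255 - 74.400 = 180.600 → 181
B: 255 - (255-132)×(255-47)/255 = 255 - 25584/255 ≈ 255 - 100.329 = 154.671 → 155
= RGB(85, 181, 155)


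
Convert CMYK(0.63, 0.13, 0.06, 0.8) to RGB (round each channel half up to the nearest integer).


R = 255 × (1-C) × (1-K) = 255 × 0.37 × 0.20 = 18.87 → 19
G = 255 × (1-M) × (1-K) = 255 × 0.87 × 0.20 = 44.37 → 44
B = 255 × (1-Y) × (1-K) = 255 × 0.94 × 0.20 = 47.94 → 48
= RGB(19, 44, 48)


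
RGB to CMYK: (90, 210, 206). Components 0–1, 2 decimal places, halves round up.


R'=90/255≈0.3529, G'=210/255≈0.8235, B'=206/255≈0.8078
K = 1 - max(R',G',B') = 1 - 210/255 = 45/255 = 0.17647… → 0.18
(1-R'-K)/(1-K) simplifies to (max-R)/max with max = 210:
C = (210-90)/210 = 120/210 = 0.57142… → 0.57
M = (210-210)/210 = 0/210 = 0 → 0.00
Y = (210-206)/210 = 4/210 = 0.01904… → 0.02
= CMYK(0.57, 0.00, 0.02, 0.18)


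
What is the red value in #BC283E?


Color: #BC283E
R = BC = 188
G = 28 = 40
B = 3E = 62
Red = 188


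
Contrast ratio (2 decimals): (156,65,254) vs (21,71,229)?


Linearize each sRGB channel c=v/255: c/12.92 if c ≤ 0.04045 else ((c+0.055)/1.055)^2.4
L = 0.2126×R_lin + 0.7152×G_lin + 0.0722×B_lin
Color 1 (156,65,254):
  R=156: 156/255≈0.6118 > 0.04045 → ((0.6118+0.055)/1.055)^2.4 ≈ 0.33245
  G=65: 65/255≈0.2549 > 0.04045 → ((0.2549+0.055)/1.055)^2.4 ≈ 0.05286
  B=254: 254/255≈0.9961 > 0.04045 → ((0.9961+0.055)/1.055)^2.4 ≈ 0.99110
  L1 = 0.2126×0.33245 + 0.7152×0.05286 + 0.0722×0.99110 ≈ 0.18004
Color 2 (21,71,229):
  R=21: 21/255≈0.0824 > 0.04045 → ((0.0824+0.055)/1.055)^2.4 ≈ 0.00750
  G=71: 71/255≈0.2784 > 0.04045 → ((0.2784+0.055)/1.055)^2.4 ≈ 0.06301
  B=229: 229/255≈0.8980 > 0.04045 → ((0.8980+0.055)/1.055)^2.4 ≈ 0.78354
  L2 = 0.2126×0.00750 + 0.7152×0.06301 + 0.0722×0.78354 ≈ 0.10323
Lighter = 0.18004, Darker = 0.10323
Ratio = (L_lighter + 0.05) / (L_darker + 0.05)
Ratio = (0.18004 + 0.05) / (0.10323 + 0.05) = 0.23004 / 0.15323 ≈ 1.5013
Ratio ≈ 1.50:1


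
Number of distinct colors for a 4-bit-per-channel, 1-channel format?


Total bits = 4 bits/channel × 1 channels = 4 bits
Distinct colors = 2^4
= 16 colors


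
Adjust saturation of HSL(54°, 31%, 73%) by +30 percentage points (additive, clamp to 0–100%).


Original S = 31%
Adjustment = +30 percentage points
New S = 31 + (30) = 61
Clamp to [0, 100] → 61
= HSL(54°, 61%, 73%)


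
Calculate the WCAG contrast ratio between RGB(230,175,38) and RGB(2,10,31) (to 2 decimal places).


Linearize each sRGB channel c=v/255: c/12.92 if c ≤ 0.04045 else ((c+0.055)/1.055)^2.4
L = 0.2126×R_lin + 0.7152×G_lin + 0.0722×B_lin
Color 1 (230,175,38):
  R=230: 230/255≈0.9020 > 0.04045 → ((0.9020+0.055)/1.055)^2.4 ≈ 0.79130
  G=175: 175/255≈0.6863 > 0.04045 → ((0.6863+0.055)/1.055)^2.4 ≈ 0.42869
  B=38: 38/255≈0.1490 > 0.04045 → ((0.1490+0.055)/1.055)^2.4 ≈ 0.01938
  L1 = 0.2126×0.79130 + 0.7152×0.42869 + 0.0722×0.01938 ≈ 0.47623
Color 2 (2,10,31):
  R=2: 2/255≈0.0078 ≤ 0.04045 → 0.0078/12.92 ≈ 0.00061
  G=10: 10/255≈0.0392 ≤ 0.04045 → 0.0392/12.92 ≈ 0.00304
  B=31: 31/255≈0.1216 > 0.04045 → ((0.1216+0.055)/1.055)^2.4 ≈ 0.01370
  L2 = 0.2126×0.00061 + 0.7152×0.00304 + 0.0722×0.01370 ≈ 0.00329
Lighter = 0.47623, Darker = 0.00329
Ratio = (L_lighter + 0.05) / (L_darker + 0.05)
Ratio = (0.47623 + 0.05) / (0.00329 + 0.05) = 0.52623 / 0.05329 ≈ 9.8750
Ratio ≈ 9.87:1


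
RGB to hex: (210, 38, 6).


R = 210 → D2 (hex)
G = 38 → 26 (hex)
B = 6 → 06 (hex)
Hex = #D22606


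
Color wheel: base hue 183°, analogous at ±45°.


Base hue: 183°
Left analog: (183 - 45) mod 360 = 138°
Right analog: (183 + 45) mod 360 = 228°
Analogous hues = 138° and 228°


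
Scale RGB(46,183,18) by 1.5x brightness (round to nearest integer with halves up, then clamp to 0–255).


Multiply each channel by 1.5, round half up, clamp to [0, 255]
R: 46×1.5 = 69
G: 183×1.5 = 274.5 → round → 275 → clamp → 255
B: 18×1.5 = 27
= RGB(69, 255, 27)


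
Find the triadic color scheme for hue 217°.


Triadic: equally spaced at 120° intervals
H1 = 217°
H2 = (217 + 120) mod 360 = 337°
H3 = (217 + 240) mod 360 = 97°
Triadic = 217°, 337°, 97°


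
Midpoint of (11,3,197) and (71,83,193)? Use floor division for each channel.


Midpoint: each channel = ⌊(C₁+C₂)/2⌋
R: ⌊(11+71)/2⌋ = 41
G: ⌊(3+83)/2⌋ = 43
B: ⌊(197+193)/2⌋ = 195
= RGB(41, 43, 195)


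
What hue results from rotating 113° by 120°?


New hue = (H + rotation) mod 360
New hue = (113 + 120) mod 360
= 233 mod 360
= 233°


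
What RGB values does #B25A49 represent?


B2 → 178 (R)
5A → 90 (G)
49 → 73 (B)
= RGB(178, 90, 73)


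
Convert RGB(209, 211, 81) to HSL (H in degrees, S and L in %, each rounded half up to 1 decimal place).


Normalize: R'=209/255≈0.8196, G'=211/255≈0.8275, B'=81/255≈0.3176
Max=211/255, Min=81/255, Δ=Max-Min=130/255
L = (Max+Min)/2 = (211+81)/510 = 292/510 = 0.57254… → L = 57.3%
L > 0.5 → S = Δ/(2-Max-Min) = 130/(510-211-81) = 130/218 = 0.59633… → S = 59.6%
(the 1/255 factors cancel in S and H, so raw channel differences can be used)
Max is G' → H = 60 × ((B-R)/Δ + 2) = 60 × ((81-209)/130 + 2)
  -128/130 + 2 = -0.9846… + 2 = 1.0153…
  H = 60 × 1.0153… = 60.923…° → H = 60.9°
= HSL(60.9°, 59.6%, 57.3%)


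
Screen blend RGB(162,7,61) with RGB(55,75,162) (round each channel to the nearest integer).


Screen: C = 255 - (255-A)×(255-B)/255, rounded to nearest integer
R: 255 - (255-162)×(255-55)/255 = 255 - 18600/255 ≈ 255 - 72.941 = 182.059 → 182
G: 255 - (255-7)×(255-75)/255 = 255 - 44640/255 ≈ 255 - 175.059 = 79.941 → 80
B: 255 - (255-61)×(255-162)/255 = 255 - 18042/255 ≈ 255 - 70.753 = 184.247 → 184
= RGB(182, 80, 184)


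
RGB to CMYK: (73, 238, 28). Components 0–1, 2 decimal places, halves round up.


R'=73/255≈0.2863, G'=238/255≈0.9333, B'=28/255≈0.1098
K = 1 - max(R',G',B') = 1 - 238/255 = 17/255 = 0.06666… → 0.07
(1-R'-K)/(1-K) simplifies to (max-R)/max with max = 238:
C = (238-73)/238 = 165/238 = 0.69327… → 0.69
M = (238-238)/238 = 0/238 = 0 → 0.00
Y = (238-28)/238 = 210/238 = 0.88235… → 0.88
= CMYK(0.69, 0.00, 0.88, 0.07)


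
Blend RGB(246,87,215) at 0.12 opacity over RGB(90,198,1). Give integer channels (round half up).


C = α×F + (1-α)×B, with 1-α = 0.88
R: 0.12×246 + 0.88×90 = 29.52 + 79.20 = 108.72 → 109
G: 0.12×87 + 0.88×198 = 10.44 + 174.24 = 184.68 → 185
B: 0.12×215 + 0.88×1 = 25.80 + 0.88 = 26.68 → 27
= RGB(109, 185, 27)


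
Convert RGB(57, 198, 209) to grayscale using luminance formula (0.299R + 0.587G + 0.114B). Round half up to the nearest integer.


Gray = 0.299×R + 0.587×G + 0.114×B
Gray = 0.299×57 + 0.587×198 + 0.114×209
Gray = 17.043 + 116.226 + 23.826
Gray = 157.095 → round half up → 157
Gray = 157


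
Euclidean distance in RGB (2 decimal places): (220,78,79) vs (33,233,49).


d = √[(R₁-R₂)² + (G₁-G₂)² + (B₁-B₂)²]
d = √[(220-33)² + (78-233)² + (79-49)²]
d = √[34969 + 24025 + 900]
d = √59894
d ≈ 244.73


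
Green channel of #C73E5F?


Color: #C73E5F
R = C7 = 199
G = 3E = 62
B = 5F = 95
Green = 62


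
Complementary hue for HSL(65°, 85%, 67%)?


Complement = opposite side of color wheel = hue + 180°
H' = (65 + 180) mod 360 = 245°
S and L unchanged.
= HSL(245°, 85%, 67%)


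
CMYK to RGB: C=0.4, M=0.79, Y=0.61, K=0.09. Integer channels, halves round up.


R = 255 × (1-C) × (1-K) = 255 × 0.60 × 0.91 = 139.23 → 139
G = 255 × (1-M) × (1-K) = 255 × 0.21 × 0.91 = 48.7305 → 49
B = 255 × (1-Y) × (1-K) = 255 × 0.39 × 0.91 = 90.4995 → 90
= RGB(139, 49, 90)


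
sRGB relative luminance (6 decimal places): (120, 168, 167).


Linearize each channel (sRGB transfer function): c = v/255; c_lin = c/12.92 if c ≤ 0.04045, else ((c+0.055)/1.055)^2.4
  R: 120/255 ≈ 0.470588 > 0.04045 → ((0.470588+0.055)/1.055)^2.4 ≈ 0.187821
  G: 168/255 ≈ 0.658824 > 0.04045 → ((0.658824+0.055)/1.055)^2.4 ≈ 0.391572
  B: 167/255 ≈ 0.654902 > 0.04045 → ((0.654902+0.055)/1.055)^2.4 ≈ 0.386429
R_lin = 0.187821, G_lin = 0.391572, B_lin = 0.386429
L = 0.2126×R + 0.7152×G + 0.0722×B
L = 0.2126×0.187821 + 0.7152×0.391572 + 0.0722×0.386429
L ≈ 0.347884


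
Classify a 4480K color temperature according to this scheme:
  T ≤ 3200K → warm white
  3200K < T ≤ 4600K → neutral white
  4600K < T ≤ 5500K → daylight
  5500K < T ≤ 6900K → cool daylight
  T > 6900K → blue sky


Temperature: 4480K
3200K < 4480K ≤ 4600K → neutral white
Classification: neutral white


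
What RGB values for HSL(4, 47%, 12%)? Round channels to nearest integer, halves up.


H=4°, S=0.47, L=0.12
C = (1-|2L-1|)×S = (1-|-0.76|)×0.47 = 0.1128
H' = H/60 = 4/60 ≈ 0.0667; X = C×(1-|H' mod 2 - 1|) = 0.00752
m = L - C/2 = 0.12 - 0.0564 = 0.0636
Sector ⌊H'⌋ = 0 → (R',G',B') = (0.1128, 0.00752, 0.0)
RGB = ((R'+m)×255, (G'+m)×255, (B'+m)×255) = (44.982, 18.1356, 16.218)
Round half up → RGB(45, 18, 16)


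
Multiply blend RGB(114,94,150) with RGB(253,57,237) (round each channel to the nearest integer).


Multiply: C = A×B/255, rounded to nearest integer
R: 114×253/255 = 28842/255 ≈ 113.106 → 113
G: 94×57/255 = 5358/255 ≈ 21.012 → 21
B: 150×237/255 = 35550/255 ≈ 139.412 → 139
= RGB(113, 21, 139)


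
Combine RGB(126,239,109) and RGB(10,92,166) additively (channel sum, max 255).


Additive: each channel = min(255, C₁+C₂)
R: 126+10 = 136 → 136
G: 239+92 = 331 → 255
B: 109+166 = 275 → 255
= RGB(136, 255, 255)


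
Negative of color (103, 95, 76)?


Invert: (255-R, 255-G, 255-B)
R: 255-103 = 152
G: 255-95 = 160
B: 255-76 = 179
= RGB(152, 160, 179)


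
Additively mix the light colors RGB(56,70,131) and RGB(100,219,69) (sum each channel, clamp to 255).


Additive: each channel = min(255, C₁+C₂)
R: 56+100 = 156 → 156
G: 70+219 = 289 → 255
B: 131+69 = 200 → 200
= RGB(156, 255, 200)


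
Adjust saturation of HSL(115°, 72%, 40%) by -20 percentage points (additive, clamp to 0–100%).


Original S = 72%
Adjustment = -20 percentage points
New S = 72 + (-20) = 52
Clamp to [0, 100] → 52
= HSL(115°, 52%, 40%)


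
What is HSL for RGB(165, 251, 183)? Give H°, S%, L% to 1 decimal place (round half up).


Normalize: R'=165/255≈0.6471, G'=251/255≈0.9843, B'=183/255≈0.7176
Max=251/255, Min=165/255, Δ=Max-Min=86/255
L = (Max+Min)/2 = (251+165)/510 = 416/510 = 0.81568… → L = 81.6%
L > 0.5 → S = Δ/(2-Max-Min) = 86/(510-251-165) = 86/94 = 0.91489… → S = 91.5%
(the 1/255 factors cancel in S and H, so raw channel differences can be used)
Max is G' → H = 60 × ((B-R)/Δ + 2) = 60 × ((183-165)/86 + 2)
  18/86 + 2 = 0.2093… + 2 = 2.2093…
  H = 60 × 2.2093… = 132.558…° → H = 132.6°
= HSL(132.6°, 91.5%, 81.6%)


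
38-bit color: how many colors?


Colors = 2^bits = 2^38
= 274,877,906,944 colors


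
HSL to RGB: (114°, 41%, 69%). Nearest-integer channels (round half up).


H=114°, S=0.41, L=0.69
C = (1-|2L-1|)×S = (1-|0.38|)×0.41 = 0.2542
H' = H/60 = 114/60 ≈ 1.9000; X = C×(1-|H' mod 2 - 1|) = 0.02542
m = L - C/2 = 0.69 - 0.1271 = 0.5629
Sector ⌊H'⌋ = 1 → (R',G',B') = (0.02542, 0.2542, 0.0)
RGB = ((R'+m)×255, (G'+m)×255, (B'+m)×255) = (150.0216, 208.3605, 143.5395)
Round half up → RGB(150, 208, 144)


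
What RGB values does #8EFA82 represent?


8E → 142 (R)
FA → 250 (G)
82 → 130 (B)
= RGB(142, 250, 130)


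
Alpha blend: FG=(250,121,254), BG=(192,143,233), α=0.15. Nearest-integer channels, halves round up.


C = α×F + (1-α)×B, with 1-α = 0.85
R: 0.15×250 + 0.85×192 = 37.50 + 163.20 = 200.70 → 201
G: 0.15×121 + 0.85×143 = 18.15 + 121.55 = 139.70 → 140
B: 0.15×254 + 0.85×233 = 38.10 + 198.05 = 236.15 → 236
= RGB(201, 140, 236)


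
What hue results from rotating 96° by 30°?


New hue = (H + rotation) mod 360
New hue = (96 + 30) mod 360
= 126 mod 360
= 126°


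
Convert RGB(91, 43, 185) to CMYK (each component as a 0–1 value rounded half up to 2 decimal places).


R'=91/255≈0.3569, G'=43/255≈0.1686, B'=185/255≈0.7255
K = 1 - max(R',G',B') = 1 - 185/255 = 70/255 = 0.27450… → 0.27
(1-R'-K)/(1-K) simplifies to (max-R)/max with max = 185:
C = (185-91)/185 = 94/185 = 0.50810… → 0.51
M = (185-43)/185 = 142/185 = 0.76756… → 0.77
Y = (185-185)/185 = 0/185 = 0 → 0.00
= CMYK(0.51, 0.77, 0.00, 0.27)


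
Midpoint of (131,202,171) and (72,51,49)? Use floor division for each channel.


Midpoint: each channel = ⌊(C₁+C₂)/2⌋
R: ⌊(131+72)/2⌋ = 101
G: ⌊(202+51)/2⌋ = 126
B: ⌊(171+49)/2⌋ = 110
= RGB(101, 126, 110)


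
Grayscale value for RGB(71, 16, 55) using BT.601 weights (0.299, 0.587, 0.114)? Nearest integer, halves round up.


Gray = 0.299×R + 0.587×G + 0.114×B
Gray = 0.299×71 + 0.587×16 + 0.114×55
Gray = 21.229 + 9.392 + 6.270
Gray = 36.891 → round half up → 37
Gray = 37


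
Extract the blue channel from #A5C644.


Color: #A5C644
R = A5 = 165
G = C6 = 198
B = 44 = 68
Blue = 68


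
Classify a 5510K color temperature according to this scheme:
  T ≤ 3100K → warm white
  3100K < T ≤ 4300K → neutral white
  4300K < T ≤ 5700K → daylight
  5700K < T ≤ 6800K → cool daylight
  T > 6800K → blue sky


Temperature: 5510K
4300K < 5510K ≤ 5700K → daylight
Classification: daylight


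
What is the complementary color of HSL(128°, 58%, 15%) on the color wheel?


Complement = opposite side of color wheel = hue + 180°
H' = (128 + 180) mod 360 = 308°
S and L unchanged.
= HSL(308°, 58%, 15%)


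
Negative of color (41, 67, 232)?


Invert: (255-R, 255-G, 255-B)
R: 255-41 = 214
G: 255-67 = 188
B: 255-232 = 23
= RGB(214, 188, 23)


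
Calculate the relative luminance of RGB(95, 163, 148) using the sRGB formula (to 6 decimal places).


Linearize each channel (sRGB transfer function): c = v/255; c_lin = c/12.92 if c ≤ 0.04045, else ((c+0.055)/1.055)^2.4
  R: 95/255 ≈ 0.372549 > 0.04045 → ((0.372549+0.055)/1.055)^2.4 ≈ 0.114435
  G: 163/255 ≈ 0.639216 > 0.04045 → ((0.639216+0.055)/1.055)^2.4 ≈ 0.366253
  B: 148/255 ≈ 0.580392 > 0.04045 → ((0.580392+0.055)/1.055)^2.4 ≈ 0.296138
R_lin = 0.114435, G_lin = 0.366253, B_lin = 0.296138
L = 0.2126×R + 0.7152×G + 0.0722×B
L = 0.2126×0.114435 + 0.7152×0.366253 + 0.0722×0.296138
L ≈ 0.307654


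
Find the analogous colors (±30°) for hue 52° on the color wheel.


Base hue: 52°
Left analog: (52 - 30) mod 360 = 22°
Right analog: (52 + 30) mod 360 = 82°
Analogous hues = 22° and 82°


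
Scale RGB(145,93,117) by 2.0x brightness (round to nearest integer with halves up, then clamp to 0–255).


Multiply each channel by 2.0, round half up, clamp to [0, 255]
R: 145×2.0 = 290 → clamp → 255
G: 93×2.0 = 186
B: 117×2.0 = 234
= RGB(255, 186, 234)


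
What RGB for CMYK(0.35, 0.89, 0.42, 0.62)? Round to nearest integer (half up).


R = 255 × (1-C) × (1-K) = 255 × 0.65 × 0.38 = 62.985 → 63
G = 255 × (1-M) × (1-K) = 255 × 0.11 × 0.38 = 10.659 → 11
B = 255 × (1-Y) × (1-K) = 255 × 0.58 × 0.38 = 56.202 → 56
= RGB(63, 11, 56)


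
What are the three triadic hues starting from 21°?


Triadic: equally spaced at 120° intervals
H1 = 21°
H2 = (21 + 120) mod 360 = 141°
H3 = (21 + 240) mod 360 = 261°
Triadic = 21°, 141°, 261°


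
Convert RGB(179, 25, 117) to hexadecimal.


R = 179 → B3 (hex)
G = 25 → 19 (hex)
B = 117 → 75 (hex)
Hex = #B31975


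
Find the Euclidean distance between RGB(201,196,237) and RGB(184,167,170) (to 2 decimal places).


d = √[(R₁-R₂)² + (G₁-G₂)² + (B₁-B₂)²]
d = √[(201-184)² + (196-167)² + (237-170)²]
d = √[289 + 841 + 4489]
d = √5619
d ≈ 74.96


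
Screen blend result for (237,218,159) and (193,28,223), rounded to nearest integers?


Screen: C = 255 - (255-A)×(255-B)/255, rounded to nearest integer
R: 255 - (255-237)×(255-193)/255 = 255 - 1116/255 ≈ 255 - 4.376 = 250.624 → 251
G: 255 - (255-218)×(255-28)/255 = 255 - 8399/255 ≈ 255 - 32.937 = 222.063 → 222
B: 255 - (255-159)×(255-223)/255 = 255 - 3072/255 ≈ 255 - 12.047 = 242.953 → 243
= RGB(251, 222, 243)


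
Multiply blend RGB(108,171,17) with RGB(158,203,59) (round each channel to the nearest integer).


Multiply: C = A×B/255, rounded to nearest integer
R: 108×158/255 = 17064/255 ≈ 66.918 → 67
G: 171×203/255 = 34713/255 ≈ 136.129 → 136
B: 17×59/255 = 1003/255 ≈ 3.933 → 4
= RGB(67, 136, 4)


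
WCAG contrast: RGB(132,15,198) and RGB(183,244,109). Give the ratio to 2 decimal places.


Linearize each sRGB channel c=v/255: c/12.92 if c ≤ 0.04045 else ((c+0.055)/1.055)^2.4
L = 0.2126×R_lin + 0.7152×G_lin + 0.0722×B_lin
Color 1 (132,15,198):
  R=132: 132/255≈0.5176 > 0.04045 → ((0.5176+0.055)/1.055)^2.4 ≈ 0.23074
  G=15: 15/255≈0.0588 > 0.04045 → ((0.0588+0.055)/1.055)^2.4 ≈ 0.00478
  B=198: 198/255≈0.7765 > 0.04045 → ((0.7765+0.055)/1.055)^2.4 ≈ 0.56471
  L1 = 0.2126×0.23074 + 0.7152×0.00478 + 0.0722×0.56471 ≈ 0.09324
Color 2 (183,244,109):
  R=183: 183/255≈0.7176 > 0.04045 → ((0.7176+0.055)/1.055)^2.4 ≈ 0.47353
  G=244: 244/255≈0.9569 > 0.04045 → ((0.9569+0.055)/1.055)^2.4 ≈ 0.90466
  B=109: 109/255≈0.4275 > 0.04045 → ((0.4275+0.055)/1.055)^2.4 ≈ 0.15293
  L2 = 0.2126×0.47353 + 0.7152×0.90466 + 0.0722×0.15293 ≈ 0.75873
Lighter = 0.75873, Darker = 0.09324
Ratio = (L_lighter + 0.05) / (L_darker + 0.05)
Ratio = (0.75873 + 0.05) / (0.09324 + 0.05) = 0.80873 / 0.14324 ≈ 5.6458
Ratio ≈ 5.65:1


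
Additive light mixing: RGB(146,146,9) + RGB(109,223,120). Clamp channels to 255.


Additive: each channel = min(255, C₁+C₂)
R: 146+109 = 255 → 255
G: 146+223 = 369 → 255
B: 9+120 = 129 → 129
= RGB(255, 255, 129)


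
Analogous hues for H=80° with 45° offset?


Base hue: 80°
Left analog: (80 - 45) mod 360 = 35°
Right analog: (80 + 45) mod 360 = 125°
Analogous hues = 35° and 125°


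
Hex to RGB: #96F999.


96 → 150 (R)
F9 → 249 (G)
99 → 153 (B)
= RGB(150, 249, 153)


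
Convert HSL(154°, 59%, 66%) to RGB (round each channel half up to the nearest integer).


H=154°, S=0.59, L=0.66
C = (1-|2L-1|)×S = (1-|0.32|)×0.59 = 0.4012
H' = H/60 = 154/60 ≈ 2.5667; X = C×(1-|H' mod 2 - 1|) ≈ 0.2273
m = L - C/2 = 0.66 - 0.2006 = 0.4594
Sector ⌊H'⌋ = 2 → (R',G',B') = (0.0, 0.4012, ≈0.2273)
RGB = ((R'+m)×255, (G'+m)×255, (B'+m)×255) = (117.147, 219.453, 175.1204)
Round half up → RGB(117, 219, 175)


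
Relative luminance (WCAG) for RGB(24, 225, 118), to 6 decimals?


Linearize each channel (sRGB transfer function): c = v/255; c_lin = c/12.92 if c ≤ 0.04045, else ((c+0.055)/1.055)^2.4
  R: 24/255 ≈ 0.094118 > 0.04045 → ((0.094118+0.055)/1.055)^2.4 ≈ 0.009134
  G: 225/255 ≈ 0.882353 > 0.04045 → ((0.882353+0.055)/1.055)^2.4 ≈ 0.752942
  B: 118/255 ≈ 0.462745 > 0.04045 → ((0.462745+0.055)/1.055)^2.4 ≈ 0.181164
R_lin = 0.009134, G_lin = 0.752942, B_lin = 0.181164
L = 0.2126×R + 0.7152×G + 0.0722×B
L = 0.2126×0.009134 + 0.7152×0.752942 + 0.0722×0.181164
L ≈ 0.553526


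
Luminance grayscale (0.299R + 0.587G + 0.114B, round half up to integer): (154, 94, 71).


Gray = 0.299×R + 0.587×G + 0.114×B
Gray = 0.299×154 + 0.587×94 + 0.114×71
Gray = 46.046 + 55.178 + 8.094
Gray = 109.318 → round half up → 109
Gray = 109


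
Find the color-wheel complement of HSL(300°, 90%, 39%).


Complement = opposite side of color wheel = hue + 180°
H' = (300 + 180) mod 360 = 120°
S and L unchanged.
= HSL(120°, 90%, 39%)


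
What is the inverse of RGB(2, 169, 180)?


Invert: (255-R, 255-G, 255-B)
R: 255-2 = 253
G: 255-169 = 86
B: 255-180 = 75
= RGB(253, 86, 75)


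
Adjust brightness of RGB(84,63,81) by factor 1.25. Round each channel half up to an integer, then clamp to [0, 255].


Multiply each channel by 1.25, round half up, clamp to [0, 255]
R: 84×1.25 = 105
G: 63×1.25 = 78.75 → round → 79
B: 81×1.25 = 101.25 → round → 101
= RGB(105, 79, 101)


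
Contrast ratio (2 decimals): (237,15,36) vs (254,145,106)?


Linearize each sRGB channel c=v/255: c/12.92 if c ≤ 0.04045 else ((c+0.055)/1.055)^2.4
L = 0.2126×R_lin + 0.7152×G_lin + 0.0722×B_lin
Color 1 (237,15,36):
  R=237: 237/255≈0.9294 > 0.04045 → ((0.9294+0.055)/1.055)^2.4 ≈ 0.84687
  G=15: 15/255≈0.0588 > 0.04045 → ((0.0588+0.055)/1.055)^2.4 ≈ 0.00478
  B=36: 36/255≈0.1412 > 0.04045 → ((0.1412+0.055)/1.055)^2.4 ≈ 0.01764
  L1 = 0.2126×0.84687 + 0.7152×0.00478 + 0.0722×0.01764 ≈ 0.18474
Color 2 (254,145,106):
  R=254: 254/255≈0.9961 > 0.04045 → ((0.9961+0.055)/1.055)^2.4 ≈ 0.99110
  G=145: 145/255≈0.5686 > 0.04045 → ((0.5686+0.055)/1.055)^2.4 ≈ 0.28315
  B=106: 106/255≈0.4157 > 0.04045 → ((0.4157+0.055)/1.055)^2.4 ≈ 0.14413
  L2 = 0.2126×0.99110 + 0.7152×0.28315 + 0.0722×0.14413 ≈ 0.42362
Lighter = 0.42362, Darker = 0.18474
Ratio = (L_lighter + 0.05) / (L_darker + 0.05)
Ratio = (0.42362 + 0.05) / (0.18474 + 0.05) = 0.47362 / 0.23474 ≈ 2.0177
Ratio ≈ 2.02:1


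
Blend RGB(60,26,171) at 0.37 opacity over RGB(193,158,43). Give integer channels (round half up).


C = α×F + (1-α)×B, with 1-α = 0.63
R: 0.37×60 + 0.63×193 = 22.20 + 121.59 = 143.79 → 144
G: 0.37×26 + 0.63×158 = 9.62 + 99.54 = 109.16 → 109
B: 0.37×171 + 0.63×43 = 63.27 + 27.09 = 90.36 → 90
= RGB(144, 109, 90)


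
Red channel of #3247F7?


Color: #3247F7
R = 32 = 50
G = 47 = 71
B = F7 = 247
Red = 50


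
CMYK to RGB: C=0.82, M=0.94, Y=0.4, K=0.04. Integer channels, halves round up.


R = 255 × (1-C) × (1-K) = 255 × 0.18 × 0.96 = 44.064 → 44
G = 255 × (1-M) × (1-K) = 255 × 0.06 × 0.96 = 14.688 → 15
B = 255 × (1-Y) × (1-K) = 255 × 0.60 × 0.96 = 146.88 → 147
= RGB(44, 15, 147)


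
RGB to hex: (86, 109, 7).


R = 86 → 56 (hex)
G = 109 → 6D (hex)
B = 7 → 07 (hex)
Hex = #566D07


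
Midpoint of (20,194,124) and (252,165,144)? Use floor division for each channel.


Midpoint: each channel = ⌊(C₁+C₂)/2⌋
R: ⌊(20+252)/2⌋ = 136
G: ⌊(194+165)/2⌋ = 179
B: ⌊(124+144)/2⌋ = 134
= RGB(136, 179, 134)


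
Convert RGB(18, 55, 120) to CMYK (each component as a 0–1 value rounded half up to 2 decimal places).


R'=18/255≈0.0706, G'=55/255≈0.2157, B'=120/255≈0.4706
K = 1 - max(R',G',B') = 1 - 120/255 = 135/255 = 0.52941… → 0.53
(1-R'-K)/(1-K) simplifies to (max-R)/max with max = 120:
C = (120-18)/120 = 102/120 = 0.85 → 0.85
M = (120-55)/120 = 65/120 = 0.54166… → 0.54
Y = (120-120)/120 = 0/120 = 0 → 0.00
= CMYK(0.85, 0.54, 0.00, 0.53)


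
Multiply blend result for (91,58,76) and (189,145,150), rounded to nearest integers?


Multiply: C = A×B/255, rounded to nearest integer
R: 91×189/255 = 17199/255 ≈ 67.447 → 67
G: 58×145/255 = 8410/255 ≈ 32.980 → 33
B: 76×150/255 = 11400/255 ≈ 44.706 → 45
= RGB(67, 33, 45)


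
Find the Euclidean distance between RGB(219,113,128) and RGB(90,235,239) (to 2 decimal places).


d = √[(R₁-R₂)² + (G₁-G₂)² + (B₁-B₂)²]
d = √[(219-90)² + (113-235)² + (128-239)²]
d = √[16641 + 14884 + 12321]
d = √43846
d ≈ 209.39


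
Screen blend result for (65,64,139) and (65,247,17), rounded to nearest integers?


Screen: C = 255 - (255-A)×(255-B)/255, rounded to nearest integer
R: 255 - (255-65)×(255-65)/255 = 255 - 36100/255 ≈ 255 - 141.569 = 113.431 → 113
G: 255 - (255-64)×(255-247)/255 = 255 - 1528/255 ≈ 255 - 5.992 = 249.008 → 249
B: 255 - (255-139)×(255-17)/255 = 255 - 27608/255 ≈ 255 - 108.267 = 146.733 → 147
= RGB(113, 249, 147)


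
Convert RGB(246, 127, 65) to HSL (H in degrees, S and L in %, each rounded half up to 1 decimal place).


Normalize: R'=246/255≈0.9647, G'=127/255≈0.4980, B'=65/255≈0.2549
Max=246/255, Min=65/255, Δ=Max-Min=181/255
L = (Max+Min)/2 = (246+65)/510 = 311/510 = 0.60980… → L = 61.0%
L > 0.5 → S = Δ/(2-Max-Min) = 181/(510-246-65) = 181/199 = 0.90954… → S = 91.0%
(the 1/255 factors cancel in S and H, so raw channel differences can be used)
Max is R' → H = 60 × (((G-B)/Δ) mod 6) = 60 × (((127-65)/181) mod 6)
  62/181 = 0.3425…
  H = 60 × 0.3425… = 20.552…° → H = 20.6°
= HSL(20.6°, 91.0%, 61.0%)


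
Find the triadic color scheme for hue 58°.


Triadic: equally spaced at 120° intervals
H1 = 58°
H2 = (58 + 120) mod 360 = 178°
H3 = (58 + 240) mod 360 = 298°
Triadic = 58°, 178°, 298°


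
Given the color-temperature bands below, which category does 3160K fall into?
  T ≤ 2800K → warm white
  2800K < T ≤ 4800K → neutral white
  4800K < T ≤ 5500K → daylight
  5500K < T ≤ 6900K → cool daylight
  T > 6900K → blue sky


Temperature: 3160K
2800K < 3160K ≤ 4800K → neutral white
Classification: neutral white


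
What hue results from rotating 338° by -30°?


New hue = (H + rotation) mod 360
New hue = (338 -30) mod 360
= 308 mod 360
= 308°


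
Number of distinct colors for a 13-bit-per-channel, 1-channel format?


Total bits = 13 bits/channel × 1 channels = 13 bits
Distinct colors = 2^13
= 8,192 colors


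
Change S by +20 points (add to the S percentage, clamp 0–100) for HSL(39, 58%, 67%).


Original S = 58%
Adjustment = +20 percentage points
New S = 58 + (20) = 78
Clamp to [0, 100] → 78
= HSL(39°, 78%, 67%)


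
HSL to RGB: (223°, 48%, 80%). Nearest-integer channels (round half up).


H=223°, S=0.48, L=0.80
C = (1-|2L-1|)×S = (1-|0.60|)×0.48 = 0.192
H' = H/60 = 223/60 ≈ 3.7167; X = C×(1-|H' mod 2 - 1|) = 0.0544
m = L - C/2 = 0.80 - 0.096 = 0.704
Sector ⌊H'⌋ = 3 → (R',G',B') = (0.0, 0.0544, 0.192)
RGB = ((R'+m)×255, (G'+m)×255, (B'+m)×255) = (179.52, 193.392, 228.48)
Round half up → RGB(180, 193, 228)


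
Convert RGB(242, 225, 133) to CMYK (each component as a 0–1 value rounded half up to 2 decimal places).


R'=242/255≈0.9490, G'=225/255≈0.8824, B'=133/255≈0.5216
K = 1 - max(R',G',B') = 1 - 242/255 = 13/255 = 0.05098… → 0.05
(1-R'-K)/(1-K) simplifies to (max-R)/max with max = 242:
C = (242-242)/242 = 0/242 = 0 → 0.00
M = (242-225)/242 = 17/242 = 0.07024… → 0.07
Y = (242-133)/242 = 109/242 = 0.45041… → 0.45
= CMYK(0.00, 0.07, 0.45, 0.05)


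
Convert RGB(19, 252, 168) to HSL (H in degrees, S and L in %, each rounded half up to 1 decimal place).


Normalize: R'=19/255≈0.0745, G'=252/255≈0.9882, B'=168/255≈0.6588
Max=252/255, Min=19/255, Δ=Max-Min=233/255
L = (Max+Min)/2 = (252+19)/510 = 271/510 = 0.53137… → L = 53.1%
L > 0.5 → S = Δ/(2-Max-Min) = 233/(510-252-19) = 233/239 = 0.97489… → S = 97.5%
(the 1/255 factors cancel in S and H, so raw channel differences can be used)
Max is G' → H = 60 × ((B-R)/Δ + 2) = 60 × ((168-19)/233 + 2)
  149/233 + 2 = 0.6394… + 2 = 2.6394…
  H = 60 × 2.6394… = 158.369…° → H = 158.4°
= HSL(158.4°, 97.5%, 53.1%)


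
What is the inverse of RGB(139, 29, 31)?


Invert: (255-R, 255-G, 255-B)
R: 255-139 = 116
G: 255-29 = 226
B: 255-31 = 224
= RGB(116, 226, 224)


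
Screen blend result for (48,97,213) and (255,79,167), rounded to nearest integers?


Screen: C = 255 - (255-A)×(255-B)/255, rounded to nearest integer
R: 255 - (255-48)×(255-255)/255 = 255 - 0/255 ≈ 255 - 0.000 = 255.000 → 255
G: 255 - (255-97)×(255-79)/255 = 255 - 27808/255 ≈ 255 - 109.051 = 145.949 → 146
B: 255 - (255-213)×(255-167)/255 = 255 - 3696/255 ≈ 255 - 14.494 = 240.506 → 241
= RGB(255, 146, 241)


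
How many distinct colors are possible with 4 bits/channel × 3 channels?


Total bits = 4 bits/channel × 3 channels = 12 bits
Distinct colors = 2^12
= 4,096 colors


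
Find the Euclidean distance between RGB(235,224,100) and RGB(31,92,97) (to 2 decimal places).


d = √[(R₁-R₂)² + (G₁-G₂)² + (B₁-B₂)²]
d = √[(235-31)² + (224-92)² + (100-97)²]
d = √[41616 + 17424 + 9]
d = √59049
d = 243.00


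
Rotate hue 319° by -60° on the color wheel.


New hue = (H + rotation) mod 360
New hue = (319 -60) mod 360
= 259 mod 360
= 259°


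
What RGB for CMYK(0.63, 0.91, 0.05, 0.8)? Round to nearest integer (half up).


R = 255 × (1-C) × (1-K) = 255 × 0.37 × 0.20 = 18.87 → 19
G = 255 × (1-M) × (1-K) = 255 × 0.09 × 0.20 = 4.59 → 5
B = 255 × (1-Y) × (1-K) = 255 × 0.95 × 0.20 = 48.45 → 48
= RGB(19, 5, 48)


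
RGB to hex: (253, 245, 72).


R = 253 → FD (hex)
G = 245 → F5 (hex)
B = 72 → 48 (hex)
Hex = #FDF548


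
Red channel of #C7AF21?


Color: #C7AF21
R = C7 = 199
G = AF = 175
B = 21 = 33
Red = 199


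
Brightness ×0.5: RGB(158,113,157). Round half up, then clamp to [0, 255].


Multiply each channel by 0.5, round half up, clamp to [0, 255]
R: 158×0.5 = 79
G: 113×0.5 = 56.5 → round → 57
B: 157×0.5 = 78.5 → round → 79
= RGB(79, 57, 79)


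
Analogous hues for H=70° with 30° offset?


Base hue: 70°
Left analog: (70 - 30) mod 360 = 40°
Right analog: (70 + 30) mod 360 = 100°
Analogous hues = 40° and 100°


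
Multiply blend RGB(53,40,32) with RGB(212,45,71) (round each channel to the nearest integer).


Multiply: C = A×B/255, rounded to nearest integer
R: 53×212/255 = 11236/255 ≈ 44.063 → 44
G: 40×45/255 = 1800/255 ≈ 7.059 → 7
B: 32×71/255 = 2272/255 ≈ 8.910 → 9
= RGB(44, 7, 9)


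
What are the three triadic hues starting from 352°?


Triadic: equally spaced at 120° intervals
H1 = 352°
H2 = (352 + 120) mod 360 = 112°
H3 = (352 + 240) mod 360 = 232°
Triadic = 352°, 112°, 232°


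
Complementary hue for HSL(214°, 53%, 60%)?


Complement = opposite side of color wheel = hue + 180°
H' = (214 + 180) mod 360 = 34°
S and L unchanged.
= HSL(34°, 53%, 60%)


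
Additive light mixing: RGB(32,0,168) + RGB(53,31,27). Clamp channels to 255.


Additive: each channel = min(255, C₁+C₂)
R: 32+53 = 85 → 85
G: 0+31 = 31 → 31
B: 168+27 = 195 → 195
= RGB(85, 31, 195)


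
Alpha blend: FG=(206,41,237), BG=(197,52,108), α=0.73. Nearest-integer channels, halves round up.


C = α×F + (1-α)×B, with 1-α = 0.27
R: 0.73×206 + 0.27×197 = 150.38 + 53.19 = 203.57 → 204
G: 0.73×41 + 0.27×52 = 29.93 + 14.04 = 43.97 → 44
B: 0.73×237 + 0.27×108 = 173.01 + 29.16 = 202.17 → 202
= RGB(204, 44, 202)


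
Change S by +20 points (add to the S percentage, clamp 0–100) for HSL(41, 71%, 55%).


Original S = 71%
Adjustment = +20 percentage points
New S = 71 + (20) = 91
Clamp to [0, 100] → 91
= HSL(41°, 91%, 55%)


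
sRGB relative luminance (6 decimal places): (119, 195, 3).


Linearize each channel (sRGB transfer function): c = v/255; c_lin = c/12.92 if c ≤ 0.04045, else ((c+0.055)/1.055)^2.4
  R: 119/255 ≈ 0.466667 > 0.04045 → ((0.466667+0.055)/1.055)^2.4 ≈ 0.184475
  G: 195/255 ≈ 0.764706 > 0.04045 → ((0.764706+0.055)/1.055)^2.4 ≈ 0.545724
  B: 3/255 ≈ 0.011765 ≤ 0.04045 → 0.011765/12.92 ≈ 0.000911
R_lin = 0.184475, G_lin = 0.545724, B_lin = 0.000911
L = 0.2126×R + 0.7152×G + 0.0722×B
L = 0.2126×0.184475 + 0.7152×0.545724 + 0.0722×0.000911
L ≈ 0.429587


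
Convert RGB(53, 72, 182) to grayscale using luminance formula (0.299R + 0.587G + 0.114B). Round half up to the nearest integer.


Gray = 0.299×R + 0.587×G + 0.114×B
Gray = 0.299×53 + 0.587×72 + 0.114×182
Gray = 15.847 + 42.264 + 20.748
Gray = 78.859 → round half up → 79
Gray = 79


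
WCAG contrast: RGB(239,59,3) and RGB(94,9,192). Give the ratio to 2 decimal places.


Linearize each sRGB channel c=v/255: c/12.92 if c ≤ 0.04045 else ((c+0.055)/1.055)^2.4
L = 0.2126×R_lin + 0.7152×G_lin + 0.0722×B_lin
Color 1 (239,59,3):
  R=239: 239/255≈0.9373 > 0.04045 → ((0.9373+0.055)/1.055)^2.4 ≈ 0.86316
  G=59: 59/255≈0.2314 > 0.04045 → ((0.2314+0.055)/1.055)^2.4 ≈ 0.04374
  B=3: 3/255≈0.0118 ≤ 0.04045 → 0.0118/12.92 ≈ 0.00091
  L1 = 0.2126×0.86316 + 0.7152×0.04374 + 0.0722×0.00091 ≈ 0.21485
Color 2 (94,9,192):
  R=94: 94/255≈0.3686 > 0.04045 → ((0.3686+0.055)/1.055)^2.4 ≈ 0.11193
  G=9: 9/255≈0.0353 ≤ 0.04045 → 0.0353/12.92 ≈ 0.00273
  B=192: 192/255≈0.7529 > 0.04045 → ((0.7529+0.055)/1.055)^2.4 ≈ 0.52712
  L2 = 0.2126×0.11193 + 0.7152×0.00273 + 0.0722×0.52712 ≈ 0.06381
Lighter = 0.21485, Darker = 0.06381
Ratio = (L_lighter + 0.05) / (L_darker + 0.05)
Ratio = (0.21485 + 0.05) / (0.06381 + 0.05) = 0.26485 / 0.11381 ≈ 2.3272
Ratio ≈ 2.33:1


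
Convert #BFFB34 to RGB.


BF → 191 (R)
FB → 251 (G)
34 → 52 (B)
= RGB(191, 251, 52)


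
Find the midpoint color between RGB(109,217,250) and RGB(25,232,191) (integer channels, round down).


Midpoint: each channel = ⌊(C₁+C₂)/2⌋
R: ⌊(109+25)/2⌋ = 67
G: ⌊(217+232)/2⌋ = 224
B: ⌊(250+191)/2⌋ = 220
= RGB(67, 224, 220)


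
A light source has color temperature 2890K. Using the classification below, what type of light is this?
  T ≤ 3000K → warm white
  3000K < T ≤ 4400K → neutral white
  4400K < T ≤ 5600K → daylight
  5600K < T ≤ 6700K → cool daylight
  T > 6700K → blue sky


Temperature: 2890K
2890K ≤ 3000K → warm white
Classification: warm white


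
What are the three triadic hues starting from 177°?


Triadic: equally spaced at 120° intervals
H1 = 177°
H2 = (177 + 120) mod 360 = 297°
H3 = (177 + 240) mod 360 = 57°
Triadic = 177°, 297°, 57°


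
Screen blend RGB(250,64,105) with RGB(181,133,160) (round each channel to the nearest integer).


Screen: C = 255 - (255-A)×(255-B)/255, rounded to nearest integer
R: 255 - (255-250)×(255-181)/255 = 255 - 370/255 ≈ 255 - 1.451 = 253.549 → 254
G: 255 - (255-64)×(255-133)/255 = 255 - 23302/255 ≈ 255 - 91.380 = 163.620 → 164
B: 255 - (255-105)×(255-160)/255 = 255 - 14250/255 ≈ 255 - 55.882 = 199.118 → 199
= RGB(254, 164, 199)


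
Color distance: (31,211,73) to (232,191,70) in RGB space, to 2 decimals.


d = √[(R₁-R₂)² + (G₁-G₂)² + (B₁-B₂)²]
d = √[(31-232)² + (211-191)² + (73-70)²]
d = √[40401 + 400 + 9]
d = √40810
d ≈ 202.01


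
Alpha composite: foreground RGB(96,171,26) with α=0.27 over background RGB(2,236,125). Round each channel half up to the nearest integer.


C = α×F + (1-α)×B, with 1-α = 0.73
R: 0.27×96 + 0.73×2 = 25.92 + 1.46 = 27.38 → 27
G: 0.27×171 + 0.73×236 = 46.17 + 172.28 = 218.45 → 218
B: 0.27×26 + 0.73×125 = 7.02 + 91.25 = 98.27 → 98
= RGB(27, 218, 98)


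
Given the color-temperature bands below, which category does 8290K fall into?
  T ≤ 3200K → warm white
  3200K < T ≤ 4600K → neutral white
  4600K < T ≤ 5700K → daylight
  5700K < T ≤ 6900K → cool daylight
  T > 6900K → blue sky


Temperature: 8290K
8290K > 6900K → blue sky
Classification: blue sky


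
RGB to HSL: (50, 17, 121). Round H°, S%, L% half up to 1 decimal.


Normalize: R'=50/255≈0.1961, G'=17/255≈0.0667, B'=121/255≈0.4745
Max=121/255, Min=17/255, Δ=Max-Min=104/255
L = (Max+Min)/2 = (121+17)/510 = 138/510 = 0.27058… → L = 27.1%
L ≤ 0.5 → S = Δ/(Max+Min) = 104/(121+17) = 104/138 = 0.75362… → S = 75.4%
(the 1/255 factors cancel in S and H, so raw channel differences can be used)
Max is B' → H = 60 × ((R-G)/Δ + 4) = 60 × ((50-17)/104 + 4)
  33/104 + 4 = 0.3173… + 4 = 4.3173…
  H = 60 × 4.3173… = 259.038…° → H = 259.0°
= HSL(259.0°, 75.4%, 27.1%)


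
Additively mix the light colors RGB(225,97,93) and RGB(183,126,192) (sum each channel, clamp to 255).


Additive: each channel = min(255, C₁+C₂)
R: 225+183 = 408 → 255
G: 97+126 = 223 → 223
B: 93+192 = 285 → 255
= RGB(255, 223, 255)


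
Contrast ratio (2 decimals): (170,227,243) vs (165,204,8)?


Linearize each sRGB channel c=v/255: c/12.92 if c ≤ 0.04045 else ((c+0.055)/1.055)^2.4
L = 0.2126×R_lin + 0.7152×G_lin + 0.0722×B_lin
Color 1 (170,227,243):
  R=170: 170/255≈0.6667 > 0.04045 → ((0.6667+0.055)/1.055)^2.4 ≈ 0.40198
  G=227: 227/255≈0.8902 > 0.04045 → ((0.8902+0.055)/1.055)^2.4 ≈ 0.76815
  B=243: 243/255≈0.9529 > 0.04045 → ((0.9529+0.055)/1.055)^2.4 ≈ 0.89627
  L1 = 0.2126×0.40198 + 0.7152×0.76815 + 0.0722×0.89627 ≈ 0.69955
Color 2 (165,204,8):
  R=165: 165/255≈0.6471 > 0.04045 → ((0.6471+0.055)/1.055)^2.4 ≈ 0.37626
  G=204: 204/255≈0.8000 > 0.04045 → ((0.8000+0.055)/1.055)^2.4 ≈ 0.60383
  B=8: 8/255≈0.0314 ≤ 0.04045 → 0.0314/12.92 ≈ 0.00243
  L2 = 0.2126×0.37626 + 0.7152×0.60383 + 0.0722×0.00243 ≈ 0.51203
Lighter = 0.69955, Darker = 0.51203
Ratio = (L_lighter + 0.05) / (L_darker + 0.05)
Ratio = (0.69955 + 0.05) / (0.51203 + 0.05) = 0.74955 / 0.56203 ≈ 1.3337
Ratio ≈ 1.33:1


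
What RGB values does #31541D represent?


31 → 49 (R)
54 → 84 (G)
1D → 29 (B)
= RGB(49, 84, 29)


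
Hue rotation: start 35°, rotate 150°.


New hue = (H + rotation) mod 360
New hue = (35 + 150) mod 360
= 185 mod 360
= 185°


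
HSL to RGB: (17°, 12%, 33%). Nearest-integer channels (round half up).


H=17°, S=0.12, L=0.33
C = (1-|2L-1|)×S = (1-|-0.34|)×0.12 = 0.0792
H' = H/60 = 17/60 ≈ 0.2833; X = C×(1-|H' mod 2 - 1|) = 0.02244
m = L - C/2 = 0.33 - 0.0396 = 0.2904
Sector ⌊H'⌋ = 0 → (R',G',B') = (0.0792, 0.02244, 0.0)
RGB = ((R'+m)×255, (G'+m)×255, (B'+m)×255) = (94.248, 79.7742, 74.052)
Round half up → RGB(94, 80, 74)


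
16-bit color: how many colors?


Colors = 2^bits = 2^16
= 65,536 colors
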